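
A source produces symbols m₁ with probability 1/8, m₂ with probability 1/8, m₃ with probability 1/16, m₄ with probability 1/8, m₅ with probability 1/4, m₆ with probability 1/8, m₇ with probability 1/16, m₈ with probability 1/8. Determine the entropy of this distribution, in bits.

Each probability is a power of 1/2, so log₂(1/p) is an integer.
H = Σ p·log₂(1/p) = 1/8·3 + 1/8·3 + 1/16·4 + 1/8·3 + 1/4·2 + 1/8·3 + 1/16·4 + 1/8·3 = 2.875 bits.

2.875 bits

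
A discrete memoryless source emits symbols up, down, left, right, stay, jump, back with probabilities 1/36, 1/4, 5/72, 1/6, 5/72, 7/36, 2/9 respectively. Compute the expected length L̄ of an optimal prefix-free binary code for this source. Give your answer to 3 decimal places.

2.597 bits/symbol

Repeatedly combine the two least-probable nodes; the expected code length is the sum of the merged weights.
merge 1/36 + 5/72 → 7/72
merge 5/72 + 7/72 → 1/6
merge 1/6 + 1/6 → 1/3
merge 7/36 + 2/9 → 5/12
merge 1/4 + 1/3 → 7/12
merge 5/12 + 7/12 → 1
L = 7/72 + 1/6 + 1/3 + 5/12 + 7/12 + 1 = 187/72 ≈ 2.597 bits/symbol.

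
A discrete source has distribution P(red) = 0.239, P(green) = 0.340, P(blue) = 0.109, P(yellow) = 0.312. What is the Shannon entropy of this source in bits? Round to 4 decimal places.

1.8955 bits

H = −Σ pᵢ log₂ pᵢ.
−0.239·log₂(0.239) = 0.4935
−0.340·log₂(0.340) = 0.5292
−0.109·log₂(0.109) = 0.3485
−0.312·log₂(0.312) = 0.5243
Sum ≈ 1.8955 → 1.8955 bits.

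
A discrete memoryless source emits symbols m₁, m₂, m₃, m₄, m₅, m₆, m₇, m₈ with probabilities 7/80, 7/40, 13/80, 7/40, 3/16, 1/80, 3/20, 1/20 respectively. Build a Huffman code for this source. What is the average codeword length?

Repeatedly combine the two least-probable nodes; the expected code length is the sum of the merged weights.
merge 1/80 + 1/20 → 1/16
merge 1/16 + 7/80 → 3/20
merge 3/20 + 3/20 → 3/10
merge 13/80 + 7/40 → 27/80
merge 7/40 + 3/16 → 29/80
merge 3/10 + 27/80 → 51/80
merge 29/80 + 51/80 → 1
L = 1/16 + 3/20 + 3/10 + 27/80 + 29/80 + 51/80 + 1 = 57/20 = 2.85 bits/symbol.

2.85 bits/symbol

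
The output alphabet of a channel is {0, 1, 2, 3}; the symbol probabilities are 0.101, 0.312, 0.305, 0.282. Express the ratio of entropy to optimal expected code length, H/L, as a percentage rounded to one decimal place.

94.8%

Entropy H = −Σ p log₂ p ≈ 1.8958 bits.
Huffman merges: 101/1000+141/500→383/1000; 61/200+39/125→617/1000; 383/1000+617/1000→1. L = 2 ≈ 2.0000.
Efficiency = H/L = 1.8958/2.0000 = 94.8%.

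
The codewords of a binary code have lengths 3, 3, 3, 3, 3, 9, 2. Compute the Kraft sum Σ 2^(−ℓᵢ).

With common denominator 2^9 = 512: Σ 2^(−ℓᵢ) = 64/512 + 64/512 + 64/512 + 64/512 + 64/512 + 1/512 + 128/512 = 449/512 = 0.876953125.

0.876953125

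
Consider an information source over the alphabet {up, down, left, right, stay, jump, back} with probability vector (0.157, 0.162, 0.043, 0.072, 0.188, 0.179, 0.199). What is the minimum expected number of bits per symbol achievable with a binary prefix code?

Repeatedly combine the two least-probable nodes; the expected code length is the sum of the merged weights.
merge 43/1000 + 9/125 → 23/200
merge 23/200 + 157/1000 → 34/125
merge 81/500 + 179/1000 → 341/1000
merge 47/250 + 199/1000 → 387/1000
merge 34/125 + 341/1000 → 613/1000
merge 387/1000 + 613/1000 → 1
L = 23/200 + 34/125 + 341/1000 + 387/1000 + 613/1000 + 1 = 341/125 = 2.728 bits/symbol.

2.728 bits/symbol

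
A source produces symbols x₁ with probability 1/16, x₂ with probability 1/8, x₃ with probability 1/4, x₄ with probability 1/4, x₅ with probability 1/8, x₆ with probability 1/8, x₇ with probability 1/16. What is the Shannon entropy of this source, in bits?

2.625 bits

Each probability is a power of 1/2, so log₂(1/p) is an integer.
H = Σ p·log₂(1/p) = 1/16·4 + 1/8·3 + 1/4·2 + 1/4·2 + 1/8·3 + 1/8·3 + 1/16·4 = 2.625 bits.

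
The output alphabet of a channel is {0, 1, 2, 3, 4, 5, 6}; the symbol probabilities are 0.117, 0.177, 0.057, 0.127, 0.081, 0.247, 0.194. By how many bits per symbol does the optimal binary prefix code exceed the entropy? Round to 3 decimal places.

0.028 bits

Entropy H = −Σ p log₂ p ≈ 2.6690 bits.
Huffman merges: 57/1000+81/1000→69/500; 117/1000+127/1000→61/250; 69/500+177/1000→63/200; 97/500+61/250→219/500; 247/1000+63/200→281/500; 219/500+281/500→1. L = 2697/1000 ≈ 2.6970.
L − H = 2.6970 − 2.6690 = 0.028 bits.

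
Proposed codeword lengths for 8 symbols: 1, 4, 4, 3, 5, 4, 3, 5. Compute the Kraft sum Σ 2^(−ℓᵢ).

With common denominator 2^5 = 32: Σ 2^(−ℓᵢ) = 16/32 + 2/32 + 2/32 + 4/32 + 1/32 + 2/32 + 4/32 + 1/32 = 32/32 = 1.

1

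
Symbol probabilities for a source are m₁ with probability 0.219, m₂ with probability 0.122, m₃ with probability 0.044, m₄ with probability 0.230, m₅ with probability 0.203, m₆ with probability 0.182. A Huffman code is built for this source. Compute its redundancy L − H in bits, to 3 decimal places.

Entropy H = −Σ p log₂ p ≈ 2.4504 bits.
Huffman merges: 11/250+61/500→83/500; 83/500+91/500→87/250; 203/1000+219/1000→211/500; 23/100+87/250→289/500; 211/500+289/500→1. L = 1257/500 ≈ 2.5140.
L − H = 2.5140 − 2.4504 = 0.064 bits.

0.064 bits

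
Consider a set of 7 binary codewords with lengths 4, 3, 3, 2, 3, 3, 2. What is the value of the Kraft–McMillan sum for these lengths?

With common denominator 2^4 = 16: Σ 2^(−ℓᵢ) = 1/16 + 2/16 + 2/16 + 4/16 + 2/16 + 2/16 + 4/16 = 17/16 = 1.0625.

1.0625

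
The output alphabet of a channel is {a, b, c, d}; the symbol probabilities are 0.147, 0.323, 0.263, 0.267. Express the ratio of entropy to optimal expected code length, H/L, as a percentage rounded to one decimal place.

97.4%

Entropy H = −Σ p log₂ p ≈ 1.9487 bits.
Huffman merges: 147/1000+263/1000→41/100; 267/1000+323/1000→59/100; 41/100+59/100→1. L = 2 ≈ 2.0000.
Efficiency = H/L = 1.9487/2.0000 = 97.4%.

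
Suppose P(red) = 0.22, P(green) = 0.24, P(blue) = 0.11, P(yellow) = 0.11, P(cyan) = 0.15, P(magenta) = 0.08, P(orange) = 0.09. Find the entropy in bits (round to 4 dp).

H = −Σ pᵢ log₂ pᵢ.
−0.22·log₂(0.22) = 0.4806
−0.24·log₂(0.24) = 0.4941
−0.11·log₂(0.11) = 0.3503
−0.11·log₂(0.11) = 0.3503
−0.15·log₂(0.15) = 0.4105
−0.08·log₂(0.08) = 0.2915
−0.09·log₂(0.09) = 0.3127
Sum ≈ 2.6900 → 2.6900 bits.

2.6900 bits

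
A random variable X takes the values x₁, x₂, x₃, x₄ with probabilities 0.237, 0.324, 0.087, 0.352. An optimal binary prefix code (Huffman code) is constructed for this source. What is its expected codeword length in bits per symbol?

Repeatedly combine the two least-probable nodes; the expected code length is the sum of the merged weights.
merge 87/1000 + 237/1000 → 81/250
merge 81/250 + 81/250 → 81/125
merge 44/125 + 81/125 → 1
L = 81/250 + 81/125 + 1 = 493/250 = 1.972 bits/symbol.

1.972 bits/symbol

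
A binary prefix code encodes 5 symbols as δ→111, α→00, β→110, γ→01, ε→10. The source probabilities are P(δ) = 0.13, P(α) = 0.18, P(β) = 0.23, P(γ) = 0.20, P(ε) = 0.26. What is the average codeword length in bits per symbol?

L̄ = Σ pᵢ·ℓᵢ = 0.13·3 + 0.18·2 + 0.23·3 + 0.20·2 + 0.26·2 = 2.36 bits/symbol.

2.36 bits/symbol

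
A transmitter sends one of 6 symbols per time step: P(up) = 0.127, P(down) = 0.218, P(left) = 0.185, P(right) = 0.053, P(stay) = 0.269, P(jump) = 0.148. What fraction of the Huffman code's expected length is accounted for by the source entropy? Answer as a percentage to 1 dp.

Entropy H = −Σ p log₂ p ≈ 2.4496 bits.
Huffman merges: 53/1000+127/1000→9/50; 37/250+9/50→41/125; 37/200+109/500→403/1000; 269/1000+41/125→597/1000; 403/1000+597/1000→1. L = 627/250 ≈ 2.5080.
Efficiency = H/L = 2.4496/2.5080 = 97.7%.

97.7%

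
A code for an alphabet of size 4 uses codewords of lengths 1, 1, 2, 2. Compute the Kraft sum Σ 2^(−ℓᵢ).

With common denominator 2^2 = 4: Σ 2^(−ℓᵢ) = 2/4 + 2/4 + 1/4 + 1/4 = 6/4 = 1.5.

1.5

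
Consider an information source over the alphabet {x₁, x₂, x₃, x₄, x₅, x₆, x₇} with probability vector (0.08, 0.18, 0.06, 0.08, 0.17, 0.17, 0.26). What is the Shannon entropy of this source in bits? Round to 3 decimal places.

H = −Σ pᵢ log₂ pᵢ.
−0.08·log₂(0.08) = 0.2915
−0.18·log₂(0.18) = 0.4453
−0.06·log₂(0.06) = 0.2435
−0.08·log₂(0.08) = 0.2915
−0.17·log₂(0.17) = 0.4346
−0.17·log₂(0.17) = 0.4346
−0.26·log₂(0.26) = 0.5053
Sum ≈ 2.6463 → 2.646 bits.

2.646 bits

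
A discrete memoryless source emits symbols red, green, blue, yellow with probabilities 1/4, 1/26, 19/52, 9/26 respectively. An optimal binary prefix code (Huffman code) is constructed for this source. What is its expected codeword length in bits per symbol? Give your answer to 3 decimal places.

1.923 bits/symbol

Repeatedly combine the two least-probable nodes; the expected code length is the sum of the merged weights.
merge 1/26 + 1/4 → 15/52
merge 15/52 + 9/26 → 33/52
merge 19/52 + 33/52 → 1
L = 15/52 + 33/52 + 1 = 25/13 ≈ 1.923 bits/symbol.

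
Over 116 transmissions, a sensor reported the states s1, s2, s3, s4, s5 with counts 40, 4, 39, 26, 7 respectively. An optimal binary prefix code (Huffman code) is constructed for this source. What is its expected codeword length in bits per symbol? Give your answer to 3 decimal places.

Probabilities are the counts divided by 116.
Repeatedly combine the two least-probable nodes; the expected code length is the sum of the merged weights.
merge 1/29 + 7/116 → 11/116
merge 11/116 + 13/58 → 37/116
merge 37/116 + 39/116 → 19/29
merge 10/29 + 19/29 → 1
L = 11/116 + 37/116 + 19/29 + 1 = 60/29 ≈ 2.069 bits/symbol.

2.069 bits/symbol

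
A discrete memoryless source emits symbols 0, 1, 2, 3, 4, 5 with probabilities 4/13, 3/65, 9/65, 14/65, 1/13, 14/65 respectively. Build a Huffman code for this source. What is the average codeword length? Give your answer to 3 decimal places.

Repeatedly combine the two least-probable nodes; the expected code length is the sum of the merged weights.
merge 3/65 + 1/13 → 8/65
merge 8/65 + 9/65 → 17/65
merge 14/65 + 14/65 → 28/65
merge 17/65 + 4/13 → 37/65
merge 28/65 + 37/65 → 1
L = 8/65 + 17/65 + 28/65 + 37/65 + 1 = 31/13 ≈ 2.385 bits/symbol.

2.385 bits/symbol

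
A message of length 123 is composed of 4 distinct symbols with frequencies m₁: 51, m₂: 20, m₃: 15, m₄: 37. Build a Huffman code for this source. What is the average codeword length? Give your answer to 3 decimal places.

Probabilities are the counts divided by 123.
Repeatedly combine the two least-probable nodes; the expected code length is the sum of the merged weights.
merge 5/41 + 20/123 → 35/123
merge 35/123 + 37/123 → 24/41
merge 17/41 + 24/41 → 1
L = 35/123 + 24/41 + 1 = 230/123 ≈ 1.870 bits/symbol.

1.870 bits/symbol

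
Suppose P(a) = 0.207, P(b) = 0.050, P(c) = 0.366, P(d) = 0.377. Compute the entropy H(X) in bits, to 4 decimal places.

1.7478 bits

H = −Σ pᵢ log₂ pᵢ.
−0.207·log₂(0.207) = 0.4704
−0.050·log₂(0.050) = 0.2161
−0.366·log₂(0.366) = 0.5307
−0.377·log₂(0.377) = 0.5306
Sum ≈ 1.7478 → 1.7478 bits.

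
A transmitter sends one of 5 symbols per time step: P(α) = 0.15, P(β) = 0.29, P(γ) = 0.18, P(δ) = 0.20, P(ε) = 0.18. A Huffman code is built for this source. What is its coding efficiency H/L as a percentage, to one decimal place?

98.0%

Entropy H = −Σ p log₂ p ≈ 2.2834 bits.
Huffman merges: 3/20+9/50→33/100; 9/50+1/5→19/50; 29/100+33/100→31/50; 19/50+31/50→1. L = 233/100 ≈ 2.3300.
Efficiency = H/L = 2.2834/2.3300 = 98.0%.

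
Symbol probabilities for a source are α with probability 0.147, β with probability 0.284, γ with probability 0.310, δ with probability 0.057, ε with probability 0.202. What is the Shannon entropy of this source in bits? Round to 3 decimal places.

2.148 bits

H = −Σ pᵢ log₂ pᵢ.
−0.147·log₂(0.147) = 0.4066
−0.284·log₂(0.284) = 0.5158
−0.310·log₂(0.310) = 0.5238
−0.057·log₂(0.057) = 0.2356
−0.202·log₂(0.202) = 0.4661
Sum ≈ 2.1479 → 2.148 bits.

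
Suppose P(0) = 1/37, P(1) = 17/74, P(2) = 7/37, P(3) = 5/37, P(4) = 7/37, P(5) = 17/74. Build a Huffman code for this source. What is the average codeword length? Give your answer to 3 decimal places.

Repeatedly combine the two least-probable nodes; the expected code length is the sum of the merged weights.
merge 1/37 + 5/37 → 6/37
merge 6/37 + 7/37 → 13/37
merge 7/37 + 17/74 → 31/74
merge 17/74 + 13/37 → 43/74
merge 31/74 + 43/74 → 1
L = 6/37 + 13/37 + 31/74 + 43/74 + 1 = 93/37 ≈ 2.514 bits/symbol.

2.514 bits/symbol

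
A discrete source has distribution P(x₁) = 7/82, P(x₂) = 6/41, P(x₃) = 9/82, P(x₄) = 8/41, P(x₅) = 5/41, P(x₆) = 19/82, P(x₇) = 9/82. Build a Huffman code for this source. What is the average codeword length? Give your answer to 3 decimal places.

Repeatedly combine the two least-probable nodes; the expected code length is the sum of the merged weights.
merge 7/82 + 9/82 → 8/41
merge 9/82 + 5/41 → 19/82
merge 6/41 + 8/41 → 14/41
merge 8/41 + 19/82 → 35/82
merge 19/82 + 14/41 → 47/82
merge 35/82 + 47/82 → 1
L = 8/41 + 19/82 + 14/41 + 35/82 + 47/82 + 1 = 227/82 ≈ 2.768 bits/symbol.

2.768 bits/symbol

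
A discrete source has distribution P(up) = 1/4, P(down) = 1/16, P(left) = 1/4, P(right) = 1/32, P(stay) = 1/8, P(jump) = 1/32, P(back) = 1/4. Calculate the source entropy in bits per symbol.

2.4375 bits

Each probability is a power of 1/2, so log₂(1/p) is an integer.
H = Σ p·log₂(1/p) = 1/4·2 + 1/16·4 + 1/4·2 + 1/32·5 + 1/8·3 + 1/32·5 + 1/4·2 = 2.4375 bits.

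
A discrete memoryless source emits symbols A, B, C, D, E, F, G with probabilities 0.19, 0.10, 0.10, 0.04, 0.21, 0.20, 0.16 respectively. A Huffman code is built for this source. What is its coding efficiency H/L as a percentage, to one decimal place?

Entropy H = −Σ p log₂ p ≈ 2.6656 bits.
Huffman merges: 1/25+1/10→7/50; 1/10+7/50→6/25; 4/25+19/100→7/20; 1/5+21/100→41/100; 6/25+7/20→59/100; 41/100+59/100→1. L = 273/100 ≈ 2.7300.
Efficiency = H/L = 2.6656/2.7300 = 97.6%.

97.6%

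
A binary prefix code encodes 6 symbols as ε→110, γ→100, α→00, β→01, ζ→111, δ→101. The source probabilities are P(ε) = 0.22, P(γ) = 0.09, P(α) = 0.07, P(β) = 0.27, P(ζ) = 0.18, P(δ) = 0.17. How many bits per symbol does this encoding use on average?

L̄ = Σ pᵢ·ℓᵢ = 0.22·3 + 0.09·3 + 0.07·2 + 0.27·2 + 0.18·3 + 0.17·3 = 2.66 bits/symbol.

2.66 bits/symbol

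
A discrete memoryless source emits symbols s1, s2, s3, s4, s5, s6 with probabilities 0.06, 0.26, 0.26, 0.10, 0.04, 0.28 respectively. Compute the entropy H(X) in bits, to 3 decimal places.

2.286 bits

H = −Σ pᵢ log₂ pᵢ.
−0.06·log₂(0.06) = 0.2435
−0.26·log₂(0.26) = 0.5053
−0.26·log₂(0.26) = 0.5053
−0.10·log₂(0.10) = 0.3322
−0.04·log₂(0.04) = 0.1858
−0.28·log₂(0.28) = 0.5142
Sum ≈ 2.2863 → 2.286 bits.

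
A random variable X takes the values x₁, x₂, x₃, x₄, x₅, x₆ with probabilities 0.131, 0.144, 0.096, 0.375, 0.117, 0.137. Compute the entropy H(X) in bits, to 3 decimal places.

2.397 bits

H = −Σ pᵢ log₂ pᵢ.
−0.131·log₂(0.131) = 0.3841
−0.144·log₂(0.144) = 0.4026
−0.096·log₂(0.096) = 0.3246
−0.375·log₂(0.375) = 0.5306
−0.117·log₂(0.117) = 0.3622
−0.137·log₂(0.137) = 0.3929
Sum ≈ 2.3970 → 2.397 bits.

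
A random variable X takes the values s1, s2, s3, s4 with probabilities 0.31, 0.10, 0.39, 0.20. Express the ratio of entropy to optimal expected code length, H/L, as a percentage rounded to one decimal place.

96.9%

Entropy H = −Σ p log₂ p ≈ 1.8502 bits.
Huffman merges: 1/10+1/5→3/10; 3/10+31/100→61/100; 39/100+61/100→1. L = 191/100 ≈ 1.9100.
Efficiency = H/L = 1.8502/1.9100 = 96.9%.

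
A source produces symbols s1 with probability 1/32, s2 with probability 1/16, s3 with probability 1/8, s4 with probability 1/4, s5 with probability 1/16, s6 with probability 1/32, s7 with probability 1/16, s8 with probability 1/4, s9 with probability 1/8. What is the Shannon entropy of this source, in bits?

Each probability is a power of 1/2, so log₂(1/p) is an integer.
H = Σ p·log₂(1/p) = 1/32·5 + 1/16·4 + 1/8·3 + 1/4·2 + 1/16·4 + 1/32·5 + 1/16·4 + 1/4·2 + 1/8·3 = 2.8125 bits.

2.8125 bits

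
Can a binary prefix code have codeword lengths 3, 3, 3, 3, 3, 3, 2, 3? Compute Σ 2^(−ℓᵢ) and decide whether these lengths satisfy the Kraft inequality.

With common denominator 2^3 = 8: Σ 2^(−ℓᵢ) = 1/8 + 1/8 + 1/8 + 1/8 + 1/8 + 1/8 + 2/8 + 1/8 = 9/8 = 1.125.
Kraft's inequality requires Σ ≤ 1; here Σ = 1.125 > 1, so no such prefix code exists.

1.125; no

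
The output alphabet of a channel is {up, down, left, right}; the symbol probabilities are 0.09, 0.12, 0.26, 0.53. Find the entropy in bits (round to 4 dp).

1.6705 bits

H = −Σ pᵢ log₂ pᵢ.
−0.09·log₂(0.09) = 0.3127
−0.12·log₂(0.12) = 0.3671
−0.26·log₂(0.26) = 0.5053
−0.53·log₂(0.53) = 0.4854
Sum ≈ 1.6705 → 1.6705 bits.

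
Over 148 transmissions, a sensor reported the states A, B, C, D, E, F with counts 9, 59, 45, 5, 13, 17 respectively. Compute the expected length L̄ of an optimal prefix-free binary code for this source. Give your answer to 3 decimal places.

2.176 bits/symbol

Probabilities are the counts divided by 148.
Repeatedly combine the two least-probable nodes; the expected code length is the sum of the merged weights.
merge 5/148 + 9/148 → 7/74
merge 13/148 + 7/74 → 27/148
merge 17/148 + 27/148 → 11/37
merge 11/37 + 45/148 → 89/148
merge 59/148 + 89/148 → 1
L = 7/74 + 27/148 + 11/37 + 89/148 + 1 = 161/74 ≈ 2.176 bits/symbol.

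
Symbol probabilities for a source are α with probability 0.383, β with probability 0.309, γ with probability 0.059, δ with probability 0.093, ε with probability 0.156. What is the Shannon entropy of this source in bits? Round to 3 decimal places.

2.032 bits

H = −Σ pᵢ log₂ pᵢ.
−0.383·log₂(0.383) = 0.5303
−0.309·log₂(0.309) = 0.5235
−0.059·log₂(0.059) = 0.2409
−0.093·log₂(0.093) = 0.3187
−0.156·log₂(0.156) = 0.4181
Sum ≈ 2.0316 → 2.032 bits.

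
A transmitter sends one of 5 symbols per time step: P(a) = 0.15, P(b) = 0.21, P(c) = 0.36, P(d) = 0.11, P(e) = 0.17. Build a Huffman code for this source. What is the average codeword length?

Repeatedly combine the two least-probable nodes; the expected code length is the sum of the merged weights.
merge 11/100 + 3/20 → 13/50
merge 17/100 + 21/100 → 19/50
merge 13/50 + 9/25 → 31/50
merge 19/50 + 31/50 → 1
L = 13/50 + 19/50 + 31/50 + 1 = 113/50 = 2.26 bits/symbol.

2.26 bits/symbol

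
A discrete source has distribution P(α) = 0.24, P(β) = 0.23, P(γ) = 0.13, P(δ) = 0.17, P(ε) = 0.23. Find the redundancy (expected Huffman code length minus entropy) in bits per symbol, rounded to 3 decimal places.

0.013 bits

Entropy H = −Σ p log₂ p ≈ 2.2867 bits.
Huffman merges: 13/100+17/100→3/10; 23/100+23/100→23/50; 6/25+3/10→27/50; 23/50+27/50→1. L = 23/10 ≈ 2.3000.
L − H = 2.3000 − 2.2867 = 0.013 bits.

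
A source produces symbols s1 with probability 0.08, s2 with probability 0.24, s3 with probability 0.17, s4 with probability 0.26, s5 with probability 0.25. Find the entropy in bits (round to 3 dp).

2.226 bits

H = −Σ pᵢ log₂ pᵢ.
−0.08·log₂(0.08) = 0.2915
−0.24·log₂(0.24) = 0.4941
−0.17·log₂(0.17) = 0.4346
−0.26·log₂(0.26) = 0.5053
−0.25·log₂(0.25) = 0.5000
Sum ≈ 2.2255 → 2.226 bits.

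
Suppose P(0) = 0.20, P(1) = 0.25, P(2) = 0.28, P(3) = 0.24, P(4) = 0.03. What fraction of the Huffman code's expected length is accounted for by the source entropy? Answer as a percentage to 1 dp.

95.3%

Entropy H = −Σ p log₂ p ≈ 2.1245 bits.
Huffman merges: 3/100+1/5→23/100; 23/100+6/25→47/100; 1/4+7/25→53/100; 47/100+53/100→1. L = 223/100 ≈ 2.2300.
Efficiency = H/L = 2.1245/2.2300 = 95.3%.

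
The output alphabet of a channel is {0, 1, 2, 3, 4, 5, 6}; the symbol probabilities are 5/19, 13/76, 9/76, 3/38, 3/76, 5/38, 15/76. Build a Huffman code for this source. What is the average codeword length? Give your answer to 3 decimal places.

Repeatedly combine the two least-probable nodes; the expected code length is the sum of the merged weights.
merge 3/76 + 3/38 → 9/76
merge 9/76 + 9/76 → 9/38
merge 5/38 + 13/76 → 23/76
merge 15/76 + 9/38 → 33/76
merge 5/19 + 23/76 → 43/76
merge 33/76 + 43/76 → 1
L = 9/76 + 9/38 + 23/76 + 33/76 + 43/76 + 1 = 101/38 ≈ 2.658 bits/symbol.

2.658 bits/symbol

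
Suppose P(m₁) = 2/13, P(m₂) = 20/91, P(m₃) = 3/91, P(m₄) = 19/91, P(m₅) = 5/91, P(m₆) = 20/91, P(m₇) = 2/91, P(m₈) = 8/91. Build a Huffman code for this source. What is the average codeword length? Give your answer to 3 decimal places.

Repeatedly combine the two least-probable nodes; the expected code length is the sum of the merged weights.
merge 2/91 + 3/91 → 5/91
merge 5/91 + 5/91 → 10/91
merge 8/91 + 10/91 → 18/91
merge 2/13 + 18/91 → 32/91
merge 19/91 + 20/91 → 3/7
merge 20/91 + 32/91 → 4/7
merge 3/7 + 4/7 → 1
L = 5/91 + 10/91 + 18/91 + 32/91 + 3/7 + 4/7 + 1 = 19/7 ≈ 2.714 bits/symbol.

2.714 bits/symbol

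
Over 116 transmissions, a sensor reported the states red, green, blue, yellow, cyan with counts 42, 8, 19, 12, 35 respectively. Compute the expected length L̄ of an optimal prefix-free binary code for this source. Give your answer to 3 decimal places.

2.147 bits/symbol

Probabilities are the counts divided by 116.
Repeatedly combine the two least-probable nodes; the expected code length is the sum of the merged weights.
merge 2/29 + 3/29 → 5/29
merge 19/116 + 5/29 → 39/116
merge 35/116 + 39/116 → 37/58
merge 21/58 + 37/58 → 1
L = 5/29 + 39/116 + 37/58 + 1 = 249/116 ≈ 2.147 bits/symbol.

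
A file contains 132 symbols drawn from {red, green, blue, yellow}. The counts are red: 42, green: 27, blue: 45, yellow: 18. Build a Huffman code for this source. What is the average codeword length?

Probabilities are the counts divided by 132.
Repeatedly combine the two least-probable nodes; the expected code length is the sum of the merged weights.
merge 3/22 + 9/44 → 15/44
merge 7/22 + 15/44 → 29/44
merge 15/44 + 29/44 → 1
L = 15/44 + 29/44 + 1 = 2 bits/symbol.

2 bits/symbol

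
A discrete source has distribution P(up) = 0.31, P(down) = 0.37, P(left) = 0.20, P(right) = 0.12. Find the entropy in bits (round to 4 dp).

H = −Σ pᵢ log₂ pᵢ.
−0.31·log₂(0.31) = 0.5238
−0.37·log₂(0.37) = 0.5307
−0.20·log₂(0.20) = 0.4644
−0.12·log₂(0.12) = 0.3671
Sum ≈ 1.8860 → 1.8860 bits.

1.8860 bits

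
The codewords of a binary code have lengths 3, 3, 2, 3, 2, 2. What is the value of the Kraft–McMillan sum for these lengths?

With common denominator 2^3 = 8: Σ 2^(−ℓᵢ) = 1/8 + 1/8 + 2/8 + 1/8 + 2/8 + 2/8 = 9/8 = 1.125.

1.125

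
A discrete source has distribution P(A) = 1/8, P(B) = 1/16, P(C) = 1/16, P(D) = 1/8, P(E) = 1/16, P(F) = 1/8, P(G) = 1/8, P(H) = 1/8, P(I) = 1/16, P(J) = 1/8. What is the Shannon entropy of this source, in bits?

Each probability is a power of 1/2, so log₂(1/p) is an integer.
H = Σ p·log₂(1/p) = 1/8·3 + 1/16·4 + 1/16·4 + 1/8·3 + 1/16·4 + 1/8·3 + 1/8·3 + 1/8·3 + 1/16·4 + 1/8·3 = 3.25 bits.

3.25 bits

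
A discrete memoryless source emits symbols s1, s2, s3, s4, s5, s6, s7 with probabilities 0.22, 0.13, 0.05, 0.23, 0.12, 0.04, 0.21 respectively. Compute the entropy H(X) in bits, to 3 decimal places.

2.593 bits

H = −Σ pᵢ log₂ pᵢ.
−0.22·log₂(0.22) = 0.4806
−0.13·log₂(0.13) = 0.3826
−0.05·log₂(0.05) = 0.2161
−0.23·log₂(0.23) = 0.4877
−0.12·log₂(0.12) = 0.3671
−0.04·log₂(0.04) = 0.1858
−0.21·log₂(0.21) = 0.4728
Sum ≈ 2.5926 → 2.593 bits.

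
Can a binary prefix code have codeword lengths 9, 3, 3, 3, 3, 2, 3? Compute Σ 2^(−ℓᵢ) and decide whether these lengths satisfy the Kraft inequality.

With common denominator 2^9 = 512: Σ 2^(−ℓᵢ) = 1/512 + 64/512 + 64/512 + 64/512 + 64/512 + 128/512 + 64/512 = 449/512 = 0.876953125.
Kraft's inequality requires Σ ≤ 1; here Σ = 0.876953125 ≤ 1, so such a prefix code exists.

0.876953125; yes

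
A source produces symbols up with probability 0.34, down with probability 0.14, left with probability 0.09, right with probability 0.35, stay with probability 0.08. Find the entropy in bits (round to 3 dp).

H = −Σ pᵢ log₂ pᵢ.
−0.34·log₂(0.34) = 0.5292
−0.14·log₂(0.14) = 0.3971
−0.09·log₂(0.09) = 0.3127
−0.35·log₂(0.35) = 0.5301
−0.08·log₂(0.08) = 0.2915
Sum ≈ 2.0605 → 2.061 bits.

2.061 bits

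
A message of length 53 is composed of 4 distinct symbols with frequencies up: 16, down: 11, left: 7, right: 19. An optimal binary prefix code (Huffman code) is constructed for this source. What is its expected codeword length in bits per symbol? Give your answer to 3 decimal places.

1.981 bits/symbol

Probabilities are the counts divided by 53.
Repeatedly combine the two least-probable nodes; the expected code length is the sum of the merged weights.
merge 7/53 + 11/53 → 18/53
merge 16/53 + 18/53 → 34/53
merge 19/53 + 34/53 → 1
L = 18/53 + 34/53 + 1 = 105/53 ≈ 1.981 bits/symbol.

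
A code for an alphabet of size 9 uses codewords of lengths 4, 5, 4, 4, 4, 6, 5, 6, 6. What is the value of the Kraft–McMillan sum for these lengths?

With common denominator 2^6 = 64: Σ 2^(−ℓᵢ) = 4/64 + 2/64 + 4/64 + 4/64 + 4/64 + 1/64 + 2/64 + 1/64 + 1/64 = 23/64 = 0.359375.

0.359375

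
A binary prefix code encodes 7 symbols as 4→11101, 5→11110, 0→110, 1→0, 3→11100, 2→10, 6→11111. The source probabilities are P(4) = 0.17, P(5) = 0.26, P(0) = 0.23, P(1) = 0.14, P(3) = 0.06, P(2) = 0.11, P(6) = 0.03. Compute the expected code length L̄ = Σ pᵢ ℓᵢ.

3.65 bits/symbol

L̄ = Σ pᵢ·ℓᵢ = 0.17·5 + 0.26·5 + 0.23·3 + 0.14·1 + 0.06·5 + 0.11·2 + 0.03·5 = 3.65 bits/symbol.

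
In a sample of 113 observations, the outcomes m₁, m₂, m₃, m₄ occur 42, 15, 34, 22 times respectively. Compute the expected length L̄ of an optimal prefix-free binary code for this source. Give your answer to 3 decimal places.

Probabilities are the counts divided by 113.
Repeatedly combine the two least-probable nodes; the expected code length is the sum of the merged weights.
merge 15/113 + 22/113 → 37/113
merge 34/113 + 37/113 → 71/113
merge 42/113 + 71/113 → 1
L = 37/113 + 71/113 + 1 = 221/113 ≈ 1.956 bits/symbol.

1.956 bits/symbol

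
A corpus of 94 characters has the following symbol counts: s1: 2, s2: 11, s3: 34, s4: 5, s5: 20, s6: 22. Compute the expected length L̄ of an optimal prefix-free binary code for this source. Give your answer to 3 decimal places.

2.266 bits/symbol

Probabilities are the counts divided by 94.
Repeatedly combine the two least-probable nodes; the expected code length is the sum of the merged weights.
merge 1/47 + 5/94 → 7/94
merge 7/94 + 11/94 → 9/47
merge 9/47 + 10/47 → 19/47
merge 11/47 + 17/47 → 28/47
merge 19/47 + 28/47 → 1
L = 7/94 + 9/47 + 19/47 + 28/47 + 1 = 213/94 ≈ 2.266 bits/symbol.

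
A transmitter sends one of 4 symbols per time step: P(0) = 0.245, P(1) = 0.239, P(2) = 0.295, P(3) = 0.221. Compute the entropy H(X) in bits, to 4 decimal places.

H = −Σ pᵢ log₂ pᵢ.
−0.245·log₂(0.245) = 0.4971
−0.239·log₂(0.239) = 0.4935
−0.295·log₂(0.295) = 0.5196
−0.221·log₂(0.221) = 0.4813
Sum ≈ 1.9915 → 1.9915 bits.

1.9915 bits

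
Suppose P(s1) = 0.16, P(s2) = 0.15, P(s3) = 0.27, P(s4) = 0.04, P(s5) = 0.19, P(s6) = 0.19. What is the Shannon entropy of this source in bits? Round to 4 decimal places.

2.4398 bits

H = −Σ pᵢ log₂ pᵢ.
−0.16·log₂(0.16) = 0.4230
−0.15·log₂(0.15) = 0.4105
−0.27·log₂(0.27) = 0.5100
−0.04·log₂(0.04) = 0.1858
−0.19·log₂(0.19) = 0.4552
−0.19·log₂(0.19) = 0.4552
Sum ≈ 2.4398 → 2.4398 bits.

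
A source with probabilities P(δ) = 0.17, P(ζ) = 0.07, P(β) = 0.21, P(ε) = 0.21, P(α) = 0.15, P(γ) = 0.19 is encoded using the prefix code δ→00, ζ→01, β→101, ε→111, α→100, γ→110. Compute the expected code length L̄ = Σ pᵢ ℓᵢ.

L̄ = Σ pᵢ·ℓᵢ = 0.17·2 + 0.07·2 + 0.21·3 + 0.21·3 + 0.15·3 + 0.19·3 = 2.76 bits/symbol.

2.76 bits/symbol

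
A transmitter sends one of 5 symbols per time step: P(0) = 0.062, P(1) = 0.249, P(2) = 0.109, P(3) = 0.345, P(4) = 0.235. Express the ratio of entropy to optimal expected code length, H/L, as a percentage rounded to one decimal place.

Entropy H = −Σ p log₂ p ≈ 2.1174 bits.
Huffman merges: 31/500+109/1000→171/1000; 171/1000+47/200→203/500; 249/1000+69/200→297/500; 203/500+297/500→1. L = 2171/1000 ≈ 2.1710.
Efficiency = H/L = 2.1174/2.1710 = 97.5%.

97.5%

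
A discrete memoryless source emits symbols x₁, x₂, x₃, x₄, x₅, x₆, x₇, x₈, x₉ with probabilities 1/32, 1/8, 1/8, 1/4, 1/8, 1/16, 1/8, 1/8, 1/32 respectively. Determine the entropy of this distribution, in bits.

Each probability is a power of 1/2, so log₂(1/p) is an integer.
H = Σ p·log₂(1/p) = 1/32·5 + 1/8·3 + 1/8·3 + 1/4·2 + 1/8·3 + 1/16·4 + 1/8·3 + 1/8·3 + 1/32·5 = 2.9375 bits.

2.9375 bits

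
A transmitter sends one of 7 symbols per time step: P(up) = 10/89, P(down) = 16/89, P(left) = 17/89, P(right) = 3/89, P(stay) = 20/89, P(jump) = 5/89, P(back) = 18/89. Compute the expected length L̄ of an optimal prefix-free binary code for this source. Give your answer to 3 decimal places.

2.663 bits/symbol

Repeatedly combine the two least-probable nodes; the expected code length is the sum of the merged weights.
merge 3/89 + 5/89 → 8/89
merge 8/89 + 10/89 → 18/89
merge 16/89 + 17/89 → 33/89
merge 18/89 + 18/89 → 36/89
merge 20/89 + 33/89 → 53/89
merge 36/89 + 53/89 → 1
L = 8/89 + 18/89 + 33/89 + 36/89 + 53/89 + 1 = 237/89 ≈ 2.663 bits/symbol.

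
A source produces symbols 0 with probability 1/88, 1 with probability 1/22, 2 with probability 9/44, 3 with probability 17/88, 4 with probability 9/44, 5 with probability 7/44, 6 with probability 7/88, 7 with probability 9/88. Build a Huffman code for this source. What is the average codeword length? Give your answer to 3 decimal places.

2.784 bits/symbol

Repeatedly combine the two least-probable nodes; the expected code length is the sum of the merged weights.
merge 1/88 + 1/22 → 5/88
merge 5/88 + 7/88 → 3/22
merge 9/88 + 3/22 → 21/88
merge 7/44 + 17/88 → 31/88
merge 9/44 + 9/44 → 9/22
merge 21/88 + 31/88 → 13/22
merge 9/22 + 13/22 → 1
L = 5/88 + 3/22 + 21/88 + 31/88 + 9/22 + 13/22 + 1 = 245/88 ≈ 2.784 bits/symbol.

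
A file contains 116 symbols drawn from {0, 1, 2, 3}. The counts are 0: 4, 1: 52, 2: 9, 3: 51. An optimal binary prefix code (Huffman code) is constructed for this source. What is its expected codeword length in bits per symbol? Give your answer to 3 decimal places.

1.664 bits/symbol

Probabilities are the counts divided by 116.
Repeatedly combine the two least-probable nodes; the expected code length is the sum of the merged weights.
merge 1/29 + 9/116 → 13/116
merge 13/116 + 51/116 → 16/29
merge 13/29 + 16/29 → 1
L = 13/116 + 16/29 + 1 = 193/116 ≈ 1.664 bits/symbol.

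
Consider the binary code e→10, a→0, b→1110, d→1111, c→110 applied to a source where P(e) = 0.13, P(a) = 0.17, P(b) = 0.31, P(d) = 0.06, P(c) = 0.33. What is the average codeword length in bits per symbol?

2.9 bits/symbol

L̄ = Σ pᵢ·ℓᵢ = 0.13·2 + 0.17·1 + 0.31·4 + 0.06·4 + 0.33·3 = 2.9 bits/symbol.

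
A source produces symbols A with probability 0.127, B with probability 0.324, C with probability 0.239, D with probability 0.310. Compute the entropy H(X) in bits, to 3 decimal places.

1.922 bits

H = −Σ pᵢ log₂ pᵢ.
−0.127·log₂(0.127) = 0.3781
−0.324·log₂(0.324) = 0.5268
−0.239·log₂(0.239) = 0.4935
−0.310·log₂(0.310) = 0.5238
Sum ≈ 1.9222 → 1.922 bits.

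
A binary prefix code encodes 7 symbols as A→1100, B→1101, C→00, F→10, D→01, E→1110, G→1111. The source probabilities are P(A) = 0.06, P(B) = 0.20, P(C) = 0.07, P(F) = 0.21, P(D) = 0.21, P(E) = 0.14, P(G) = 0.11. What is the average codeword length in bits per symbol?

L̄ = Σ pᵢ·ℓᵢ = 0.06·4 + 0.20·4 + 0.07·2 + 0.21·2 + 0.21·2 + 0.14·4 + 0.11·4 = 3.02 bits/symbol.

3.02 bits/symbol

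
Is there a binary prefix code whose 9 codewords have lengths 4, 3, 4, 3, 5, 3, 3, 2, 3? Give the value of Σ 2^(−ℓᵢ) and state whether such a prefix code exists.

1.03125; no

With common denominator 2^5 = 32: Σ 2^(−ℓᵢ) = 2/32 + 4/32 + 2/32 + 4/32 + 1/32 + 4/32 + 4/32 + 8/32 + 4/32 = 33/32 = 1.03125.
Kraft's inequality requires Σ ≤ 1; here Σ = 1.03125 > 1, so no such prefix code exists.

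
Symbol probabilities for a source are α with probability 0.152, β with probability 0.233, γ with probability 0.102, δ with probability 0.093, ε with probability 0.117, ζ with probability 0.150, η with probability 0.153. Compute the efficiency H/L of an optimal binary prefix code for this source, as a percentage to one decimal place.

99.2%

Entropy H = −Σ p log₂ p ≈ 2.7445 bits.
Huffman merges: 93/1000+51/500→39/200; 117/1000+3/20→267/1000; 19/125+153/1000→61/200; 39/200+233/1000→107/250; 267/1000+61/200→143/250; 107/250+143/250→1. L = 2767/1000 ≈ 2.7670.
Efficiency = H/L = 2.7445/2.7670 = 99.2%.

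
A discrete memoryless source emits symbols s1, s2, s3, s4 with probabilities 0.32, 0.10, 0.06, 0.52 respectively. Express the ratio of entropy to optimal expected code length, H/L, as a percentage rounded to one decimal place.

Entropy H = −Σ p log₂ p ≈ 1.5923 bits.
Huffman merges: 3/50+1/10→4/25; 4/25+8/25→12/25; 12/25+13/25→1. L = 41/25 ≈ 1.6400.
Efficiency = H/L = 1.5923/1.6400 = 97.1%.

97.1%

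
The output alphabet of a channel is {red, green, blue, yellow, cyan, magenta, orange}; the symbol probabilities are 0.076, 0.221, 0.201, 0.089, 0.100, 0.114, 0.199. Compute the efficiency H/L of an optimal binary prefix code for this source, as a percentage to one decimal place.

98.2%

Entropy H = −Σ p log₂ p ≈ 2.6926 bits.
Huffman merges: 19/250+89/1000→33/200; 1/10+57/500→107/500; 33/200+199/1000→91/250; 201/1000+107/500→83/200; 221/1000+91/250→117/200; 83/200+117/200→1. L = 2743/1000 ≈ 2.7430.
Efficiency = H/L = 2.6926/2.7430 = 98.2%.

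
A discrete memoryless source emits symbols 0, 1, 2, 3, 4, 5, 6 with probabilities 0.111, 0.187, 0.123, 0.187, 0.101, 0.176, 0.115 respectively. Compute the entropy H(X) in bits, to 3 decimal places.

2.763 bits

H = −Σ pᵢ log₂ pᵢ.
−0.111·log₂(0.111) = 0.3520
−0.187·log₂(0.187) = 0.4523
−0.123·log₂(0.123) = 0.3719
−0.187·log₂(0.187) = 0.4523
−0.101·log₂(0.101) = 0.3341
−0.176·log₂(0.176) = 0.4411
−0.115·log₂(0.115) = 0.3588
Sum ≈ 2.7626 → 2.763 bits.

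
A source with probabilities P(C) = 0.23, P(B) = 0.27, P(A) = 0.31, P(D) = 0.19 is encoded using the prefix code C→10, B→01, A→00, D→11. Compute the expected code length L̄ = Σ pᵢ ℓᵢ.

2 bits/symbol

L̄ = Σ pᵢ·ℓᵢ = 0.23·2 + 0.27·2 + 0.31·2 + 0.19·2 = 2 bits/symbol.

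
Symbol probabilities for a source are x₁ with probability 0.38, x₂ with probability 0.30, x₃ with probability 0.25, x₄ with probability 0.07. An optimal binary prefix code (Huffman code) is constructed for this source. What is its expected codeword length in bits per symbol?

Repeatedly combine the two least-probable nodes; the expected code length is the sum of the merged weights.
merge 7/100 + 1/4 → 8/25
merge 3/10 + 8/25 → 31/50
merge 19/50 + 31/50 → 1
L = 8/25 + 31/50 + 1 = 97/50 = 1.94 bits/symbol.

1.94 bits/symbol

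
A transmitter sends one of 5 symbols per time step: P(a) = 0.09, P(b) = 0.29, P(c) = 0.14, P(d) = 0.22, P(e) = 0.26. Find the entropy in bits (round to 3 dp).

H = −Σ pᵢ log₂ pᵢ.
−0.09·log₂(0.09) = 0.3127
−0.29·log₂(0.29) = 0.5179
−0.14·log₂(0.14) = 0.3971
−0.22·log₂(0.22) = 0.4806
−0.26·log₂(0.26) = 0.5053
Sum ≈ 2.2135 → 2.214 bits.

2.214 bits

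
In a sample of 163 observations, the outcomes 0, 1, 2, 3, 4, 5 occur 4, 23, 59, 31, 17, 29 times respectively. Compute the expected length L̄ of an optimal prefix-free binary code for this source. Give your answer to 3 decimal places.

2.399 bits/symbol

Probabilities are the counts divided by 163.
Repeatedly combine the two least-probable nodes; the expected code length is the sum of the merged weights.
merge 4/163 + 17/163 → 21/163
merge 21/163 + 23/163 → 44/163
merge 29/163 + 31/163 → 60/163
merge 44/163 + 59/163 → 103/163
merge 60/163 + 103/163 → 1
L = 21/163 + 44/163 + 60/163 + 103/163 + 1 = 391/163 ≈ 2.399 bits/symbol.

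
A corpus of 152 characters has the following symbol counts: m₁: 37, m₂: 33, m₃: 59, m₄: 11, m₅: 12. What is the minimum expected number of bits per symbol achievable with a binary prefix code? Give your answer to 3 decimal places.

2.132 bits/symbol

Probabilities are the counts divided by 152.
Repeatedly combine the two least-probable nodes; the expected code length is the sum of the merged weights.
merge 11/152 + 3/38 → 23/152
merge 23/152 + 33/152 → 7/19
merge 37/152 + 7/19 → 93/152
merge 59/152 + 93/152 → 1
L = 23/152 + 7/19 + 93/152 + 1 = 81/38 ≈ 2.132 bits/symbol.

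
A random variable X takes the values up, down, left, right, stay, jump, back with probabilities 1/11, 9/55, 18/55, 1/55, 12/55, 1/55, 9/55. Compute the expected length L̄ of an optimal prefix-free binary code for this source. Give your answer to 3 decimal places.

Repeatedly combine the two least-probable nodes; the expected code length is the sum of the merged weights.
merge 1/55 + 1/55 → 2/55
merge 2/55 + 1/11 → 7/55
merge 7/55 + 9/55 → 16/55
merge 9/55 + 12/55 → 21/55
merge 16/55 + 18/55 → 34/55
merge 21/55 + 34/55 → 1
L = 2/55 + 7/55 + 16/55 + 21/55 + 34/55 + 1 = 27/11 ≈ 2.455 bits/symbol.

2.455 bits/symbol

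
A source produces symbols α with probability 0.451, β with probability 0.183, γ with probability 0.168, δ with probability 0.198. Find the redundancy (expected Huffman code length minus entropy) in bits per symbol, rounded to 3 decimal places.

Entropy H = −Σ p log₂ p ≈ 1.8614 bits.
Huffman merges: 21/125+183/1000→351/1000; 99/500+351/1000→549/1000; 451/1000+549/1000→1. L = 19/10 ≈ 1.9000.
L − H = 1.9000 − 1.8614 = 0.039 bits.

0.039 bits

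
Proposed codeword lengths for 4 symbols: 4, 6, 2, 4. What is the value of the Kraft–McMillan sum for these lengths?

With common denominator 2^6 = 64: Σ 2^(−ℓᵢ) = 4/64 + 1/64 + 16/64 + 4/64 = 25/64 = 0.390625.

0.390625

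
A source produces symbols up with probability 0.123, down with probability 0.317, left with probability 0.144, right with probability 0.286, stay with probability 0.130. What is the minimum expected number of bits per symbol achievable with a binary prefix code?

2.253 bits/symbol

Repeatedly combine the two least-probable nodes; the expected code length is the sum of the merged weights.
merge 123/1000 + 13/100 → 253/1000
merge 18/125 + 253/1000 → 397/1000
merge 143/500 + 317/1000 → 603/1000
merge 397/1000 + 603/1000 → 1
L = 253/1000 + 397/1000 + 603/1000 + 1 = 2253/1000 = 2.253 bits/symbol.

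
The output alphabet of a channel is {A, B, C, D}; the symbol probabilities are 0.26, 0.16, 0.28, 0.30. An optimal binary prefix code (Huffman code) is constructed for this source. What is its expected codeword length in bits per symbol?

Repeatedly combine the two least-probable nodes; the expected code length is the sum of the merged weights.
merge 4/25 + 13/50 → 21/50
merge 7/25 + 3/10 → 29/50
merge 21/50 + 29/50 → 1
L = 21/50 + 29/50 + 1 = 2 bits/symbol.

2 bits/symbol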